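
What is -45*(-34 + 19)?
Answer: 675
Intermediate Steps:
-45*(-34 + 19) = -45*(-15) = 675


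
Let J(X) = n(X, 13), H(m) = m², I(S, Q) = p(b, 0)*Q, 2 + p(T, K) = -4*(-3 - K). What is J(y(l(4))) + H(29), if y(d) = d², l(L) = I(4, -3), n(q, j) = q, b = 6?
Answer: 1741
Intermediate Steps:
p(T, K) = 10 + 4*K (p(T, K) = -2 - 4*(-3 - K) = -2 + (12 + 4*K) = 10 + 4*K)
I(S, Q) = 10*Q (I(S, Q) = (10 + 4*0)*Q = (10 + 0)*Q = 10*Q)
l(L) = -30 (l(L) = 10*(-3) = -30)
J(X) = X
J(y(l(4))) + H(29) = (-30)² + 29² = 900 + 841 = 1741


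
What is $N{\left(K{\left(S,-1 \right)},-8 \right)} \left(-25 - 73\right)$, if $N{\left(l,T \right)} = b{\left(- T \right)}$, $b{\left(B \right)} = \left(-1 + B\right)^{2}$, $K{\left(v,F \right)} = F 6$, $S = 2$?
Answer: $-4802$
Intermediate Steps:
$K{\left(v,F \right)} = 6 F$
$N{\left(l,T \right)} = \left(-1 - T\right)^{2}$
$N{\left(K{\left(S,-1 \right)},-8 \right)} \left(-25 - 73\right) = \left(1 - 8\right)^{2} \left(-25 - 73\right) = \left(-7\right)^{2} \left(-98\right) = 49 \left(-98\right) = -4802$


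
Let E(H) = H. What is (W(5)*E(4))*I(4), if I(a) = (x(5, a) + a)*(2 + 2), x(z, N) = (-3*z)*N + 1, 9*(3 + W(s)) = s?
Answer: 19360/9 ≈ 2151.1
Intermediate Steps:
W(s) = -3 + s/9
x(z, N) = 1 - 3*N*z (x(z, N) = -3*N*z + 1 = 1 - 3*N*z)
I(a) = 4 - 56*a (I(a) = ((1 - 3*a*5) + a)*(2 + 2) = ((1 - 15*a) + a)*4 = (1 - 14*a)*4 = 4 - 56*a)
(W(5)*E(4))*I(4) = ((-3 + (⅑)*5)*4)*(4 - 56*4) = ((-3 + 5/9)*4)*(4 - 224) = -22/9*4*(-220) = -88/9*(-220) = 19360/9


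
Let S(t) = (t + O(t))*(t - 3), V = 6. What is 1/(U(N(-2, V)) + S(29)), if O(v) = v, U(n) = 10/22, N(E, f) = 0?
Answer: 11/16593 ≈ 0.00066293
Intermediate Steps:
U(n) = 5/11 (U(n) = 10*(1/22) = 5/11)
S(t) = 2*t*(-3 + t) (S(t) = (t + t)*(t - 3) = (2*t)*(-3 + t) = 2*t*(-3 + t))
1/(U(N(-2, V)) + S(29)) = 1/(5/11 + 2*29*(-3 + 29)) = 1/(5/11 + 2*29*26) = 1/(5/11 + 1508) = 1/(16593/11) = 11/16593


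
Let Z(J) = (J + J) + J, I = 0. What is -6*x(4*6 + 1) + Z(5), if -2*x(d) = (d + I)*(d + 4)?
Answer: 2190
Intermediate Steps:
Z(J) = 3*J (Z(J) = 2*J + J = 3*J)
x(d) = -d*(4 + d)/2 (x(d) = -(d + 0)*(d + 4)/2 = -d*(4 + d)/2)
-6*x(4*6 + 1) + Z(5) = -3*(4*6 + 1)*(-4 - (4*6 + 1)) + 3*5 = -3*(24 + 1)*(-4 - (24 + 1)) + 15 = -3*25*(-4 - 1*25) + 15 = -3*25*(-4 - 25) + 15 = -3*25*(-29) + 15 = -6*(-725/2) + 15 = 2175 + 15 = 2190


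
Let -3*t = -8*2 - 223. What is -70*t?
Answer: -16730/3 ≈ -5576.7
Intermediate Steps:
t = 239/3 (t = -(-8*2 - 223)/3 = -(-16 - 223)/3 = -1/3*(-239) = 239/3 ≈ 79.667)
-70*t = -70*239/3 = -16730/3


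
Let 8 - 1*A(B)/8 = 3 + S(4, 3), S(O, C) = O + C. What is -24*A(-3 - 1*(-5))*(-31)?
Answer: -11904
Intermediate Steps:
S(O, C) = C + O
A(B) = -16 (A(B) = 64 - 8*(3 + (3 + 4)) = 64 - 8*(3 + 7) = 64 - 8*10 = 64 - 80 = -16)
-24*A(-3 - 1*(-5))*(-31) = -24*(-16)*(-31) = 384*(-31) = -11904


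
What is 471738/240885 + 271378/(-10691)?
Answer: -20109179524/858433845 ≈ -23.425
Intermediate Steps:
471738/240885 + 271378/(-10691) = 471738*(1/240885) + 271378*(-1/10691) = 157246/80295 - 271378/10691 = -20109179524/858433845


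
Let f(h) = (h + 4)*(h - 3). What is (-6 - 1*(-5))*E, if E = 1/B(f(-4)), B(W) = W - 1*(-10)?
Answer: -⅒ ≈ -0.10000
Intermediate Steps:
f(h) = (-3 + h)*(4 + h) (f(h) = (4 + h)*(-3 + h) = (-3 + h)*(4 + h))
B(W) = 10 + W (B(W) = W + 10 = 10 + W)
E = ⅒ (E = 1/(10 + (-12 - 4 + (-4)²)) = 1/(10 + (-12 - 4 + 16)) = 1/(10 + 0) = 1/10 = ⅒ ≈ 0.10000)
(-6 - 1*(-5))*E = (-6 - 1*(-5))*(⅒) = (-6 + 5)*(⅒) = -1*⅒ = -⅒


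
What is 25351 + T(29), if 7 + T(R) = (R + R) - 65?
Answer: 25337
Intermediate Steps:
T(R) = -72 + 2*R (T(R) = -7 + ((R + R) - 65) = -7 + (2*R - 65) = -7 + (-65 + 2*R) = -72 + 2*R)
25351 + T(29) = 25351 + (-72 + 2*29) = 25351 + (-72 + 58) = 25351 - 14 = 25337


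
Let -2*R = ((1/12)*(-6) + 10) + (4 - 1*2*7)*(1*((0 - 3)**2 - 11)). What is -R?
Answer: 59/4 ≈ 14.750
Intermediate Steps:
R = -59/4 (R = -(((1/12)*(-6) + 10) + (4 - 1*2*7)*(1*((0 - 3)**2 - 11)))/2 = -(((1*(1/12))*(-6) + 10) + (4 - 2*7)*(1*((-3)**2 - 11)))/2 = -(((1/12)*(-6) + 10) + (4 - 14)*(1*(9 - 11)))/2 = -((-1/2 + 10) - 10*(-2))/2 = -(19/2 - 10*(-2))/2 = -(19/2 + 20)/2 = -1/2*59/2 = -59/4 ≈ -14.750)
-R = -1*(-59/4) = 59/4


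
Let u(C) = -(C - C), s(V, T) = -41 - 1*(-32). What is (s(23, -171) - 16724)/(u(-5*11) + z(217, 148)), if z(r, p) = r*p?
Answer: -16733/32116 ≈ -0.52102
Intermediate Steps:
s(V, T) = -9 (s(V, T) = -41 + 32 = -9)
z(r, p) = p*r
u(C) = 0 (u(C) = -1*0 = 0)
(s(23, -171) - 16724)/(u(-5*11) + z(217, 148)) = (-9 - 16724)/(0 + 148*217) = -16733/(0 + 32116) = -16733/32116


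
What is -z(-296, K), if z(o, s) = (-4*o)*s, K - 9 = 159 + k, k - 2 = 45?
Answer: -254560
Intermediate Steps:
k = 47 (k = 2 + 45 = 47)
K = 215 (K = 9 + (159 + 47) = 9 + 206 = 215)
z(o, s) = -4*o*s
-z(-296, K) = -(-4)*(-296)*215 = -1*254560 = -254560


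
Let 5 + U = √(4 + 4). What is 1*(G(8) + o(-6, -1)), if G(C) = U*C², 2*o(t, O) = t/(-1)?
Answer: -317 + 128*√2 ≈ -135.98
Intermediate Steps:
o(t, O) = -t/2 (o(t, O) = (t/(-1))/2 = (t*(-1))/2 = (-t)/2 = -t/2)
U = -5 + 2*√2 (U = -5 + √(4 + 4) = -5 + √8 = -5 + 2*√2 ≈ -2.1716)
G(C) = C²*(-5 + 2*√2) (G(C) = (-5 + 2*√2)*C² = C²*(-5 + 2*√2))
1*(G(8) + o(-6, -1)) = 1*(8²*(-5 + 2*√2) - ½*(-6)) = 1*(64*(-5 + 2*√2) + 3) = 1*((-320 + 128*√2) + 3) = 1*(-317 + 128*√2) = -317 + 128*√2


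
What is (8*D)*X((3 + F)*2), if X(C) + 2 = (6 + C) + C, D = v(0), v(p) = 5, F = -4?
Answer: 0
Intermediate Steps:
D = 5
X(C) = 4 + 2*C (X(C) = -2 + ((6 + C) + C) = -2 + (6 + 2*C) = 4 + 2*C)
(8*D)*X((3 + F)*2) = (8*5)*(4 + 2*((3 - 4)*2)) = 40*(4 + 2*(-1*2)) = 40*(4 + 2*(-2)) = 40*(4 - 4) = 40*0 = 0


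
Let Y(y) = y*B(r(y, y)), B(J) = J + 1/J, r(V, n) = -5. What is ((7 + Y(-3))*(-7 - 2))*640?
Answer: -130176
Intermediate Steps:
Y(y) = -26*y/5 (Y(y) = y*(-5 + 1/(-5)) = y*(-5 - 1/5) = y*(-26/5) = -26*y/5)
((7 + Y(-3))*(-7 - 2))*640 = ((7 - 26/5*(-3))*(-7 - 2))*640 = ((7 + 78/5)*(-9))*640 = ((113/5)*(-9))*640 = -1017/5*640 = -130176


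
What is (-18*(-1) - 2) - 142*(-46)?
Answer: 6548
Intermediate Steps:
(-18*(-1) - 2) - 142*(-46) = (-6*(-3) - 2) + 6532 = (18 - 2) + 6532 = 16 + 6532 = 6548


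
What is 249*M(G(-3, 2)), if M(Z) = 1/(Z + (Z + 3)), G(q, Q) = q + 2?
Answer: 249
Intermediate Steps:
G(q, Q) = 2 + q
M(Z) = 1/(3 + 2*Z) (M(Z) = 1/(Z + (3 + Z)) = 1/(3 + 2*Z))
249*M(G(-3, 2)) = 249/(3 + 2*(2 - 3)) = 249/(3 + 2*(-1)) = 249/(3 - 2) = 249/1 = 249*1 = 249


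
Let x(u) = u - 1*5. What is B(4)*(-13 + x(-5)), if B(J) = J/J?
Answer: -23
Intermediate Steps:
x(u) = -5 + u (x(u) = u - 5 = -5 + u)
B(J) = 1
B(4)*(-13 + x(-5)) = 1*(-13 + (-5 - 5)) = 1*(-13 - 10) = 1*(-23) = -23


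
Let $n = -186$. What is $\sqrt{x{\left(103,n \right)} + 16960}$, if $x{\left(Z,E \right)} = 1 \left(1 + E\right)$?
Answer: $5 \sqrt{671} \approx 129.52$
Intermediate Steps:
$x{\left(Z,E \right)} = 1 + E$
$\sqrt{x{\left(103,n \right)} + 16960} = \sqrt{\left(1 - 186\right) + 16960} = \sqrt{-185 + 16960} = \sqrt{16775} = 5 \sqrt{671}$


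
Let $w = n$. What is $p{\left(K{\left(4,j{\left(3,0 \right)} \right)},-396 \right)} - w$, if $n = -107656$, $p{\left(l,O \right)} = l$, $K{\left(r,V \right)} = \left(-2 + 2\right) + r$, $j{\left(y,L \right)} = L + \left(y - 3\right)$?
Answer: $107660$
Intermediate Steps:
$j{\left(y,L \right)} = -3 + L + y$ ($j{\left(y,L \right)} = L + \left(y - 3\right) = L + \left(-3 + y\right) = -3 + L + y$)
$K{\left(r,V \right)} = r$ ($K{\left(r,V \right)} = 0 + r = r$)
$w = -107656$
$p{\left(K{\left(4,j{\left(3,0 \right)} \right)},-396 \right)} - w = 4 - -107656 = 4 + 107656 = 107660$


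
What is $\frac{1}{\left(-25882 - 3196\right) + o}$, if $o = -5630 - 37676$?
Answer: $- \frac{1}{72384} \approx -1.3815 \cdot 10^{-5}$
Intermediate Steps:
$o = -43306$
$\frac{1}{\left(-25882 - 3196\right) + o} = \frac{1}{\left(-25882 - 3196\right) - 43306} = \frac{1}{-29078 - 43306} = \frac{1}{-72384} = - \frac{1}{72384}$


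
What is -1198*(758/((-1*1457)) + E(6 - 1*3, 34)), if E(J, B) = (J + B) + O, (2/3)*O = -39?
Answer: 38436033/1457 ≈ 26380.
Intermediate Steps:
O = -117/2 (O = (3/2)*(-39) = -117/2 ≈ -58.500)
E(J, B) = -117/2 + B + J (E(J, B) = (J + B) - 117/2 = (B + J) - 117/2 = -117/2 + B + J)
-1198*(758/((-1*1457)) + E(6 - 1*3, 34)) = -1198*(758/((-1*1457)) + (-117/2 + 34 + (6 - 1*3))) = -1198*(758/(-1457) + (-117/2 + 34 + (6 - 3))) = -1198*(758*(-1/1457) + (-117/2 + 34 + 3)) = -1198*(-758/1457 - 43/2) = -1198*(-64167/2914) = 38436033/1457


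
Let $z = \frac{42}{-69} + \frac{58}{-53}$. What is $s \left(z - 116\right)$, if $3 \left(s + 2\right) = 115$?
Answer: $- \frac{15639320}{3657} \approx -4276.5$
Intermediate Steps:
$s = \frac{109}{3}$ ($s = -2 + \frac{1}{3} \cdot 115 = -2 + \frac{115}{3} = \frac{109}{3} \approx 36.333$)
$z = - \frac{2076}{1219}$ ($z = 42 \left(- \frac{1}{69}\right) + 58 \left(- \frac{1}{53}\right) = - \frac{14}{23} - \frac{58}{53} = - \frac{2076}{1219} \approx -1.703$)
$s \left(z - 116\right) = \frac{109 \left(- \frac{2076}{1219} - 116\right)}{3} = \frac{109}{3} \left(- \frac{143480}{1219}\right) = - \frac{15639320}{3657}$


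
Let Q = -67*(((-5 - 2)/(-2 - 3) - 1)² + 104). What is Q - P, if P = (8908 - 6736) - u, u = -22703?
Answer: -796343/25 ≈ -31854.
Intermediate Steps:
P = 24875 (P = (8908 - 6736) - 1*(-22703) = 2172 + 22703 = 24875)
Q = -174468/25 (Q = -67*((-7/(-5) - 1)² + 104) = -67*((-7*(-⅕) - 1)² + 104) = -67*((7/5 - 1)² + 104) = -67*((⅖)² + 104) = -67*(4/25 + 104) = -67*2604/25 = -174468/25 ≈ -6978.7)
Q - P = -174468/25 - 1*24875 = -174468/25 - 24875 = -796343/25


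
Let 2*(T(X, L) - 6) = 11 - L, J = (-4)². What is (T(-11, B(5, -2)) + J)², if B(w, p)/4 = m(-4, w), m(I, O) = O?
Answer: 1225/4 ≈ 306.25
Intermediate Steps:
B(w, p) = 4*w
J = 16
T(X, L) = 23/2 - L/2 (T(X, L) = 6 + (11 - L)/2 = 6 + (11/2 - L/2) = 23/2 - L/2)
(T(-11, B(5, -2)) + J)² = ((23/2 - 2*5) + 16)² = ((23/2 - ½*20) + 16)² = ((23/2 - 10) + 16)² = (3/2 + 16)² = (35/2)² = 1225/4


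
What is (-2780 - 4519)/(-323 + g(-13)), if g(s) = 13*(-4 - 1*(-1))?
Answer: 7299/362 ≈ 20.163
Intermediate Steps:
g(s) = -39 (g(s) = 13*(-4 + 1) = 13*(-3) = -39)
(-2780 - 4519)/(-323 + g(-13)) = (-2780 - 4519)/(-323 - 39) = -7299/(-362) = -7299*(-1/362) = 7299/362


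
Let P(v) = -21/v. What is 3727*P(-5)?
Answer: 78267/5 ≈ 15653.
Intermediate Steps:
3727*P(-5) = 3727*(-21/(-5)) = 3727*(-21*(-1/5)) = 3727*(21/5) = 78267/5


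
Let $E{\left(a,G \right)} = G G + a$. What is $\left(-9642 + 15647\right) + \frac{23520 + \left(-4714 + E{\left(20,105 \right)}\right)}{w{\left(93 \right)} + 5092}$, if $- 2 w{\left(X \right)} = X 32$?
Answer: $\frac{21671871}{3604} \approx 6013.3$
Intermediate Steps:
$E{\left(a,G \right)} = a + G^{2}$ ($E{\left(a,G \right)} = G^{2} + a = a + G^{2}$)
$w{\left(X \right)} = - 16 X$ ($w{\left(X \right)} = - \frac{X 32}{2} = - \frac{32 X}{2} = - 16 X$)
$\left(-9642 + 15647\right) + \frac{23520 + \left(-4714 + E{\left(20,105 \right)}\right)}{w{\left(93 \right)} + 5092} = \left(-9642 + 15647\right) + \frac{23520 + \left(-4714 + \left(20 + 105^{2}\right)\right)}{\left(-16\right) 93 + 5092} = 6005 + \frac{23520 + \left(-4714 + \left(20 + 11025\right)\right)}{-1488 + 5092} = 6005 + \frac{23520 + \left(-4714 + 11045\right)}{3604} = 6005 + \left(23520 + 6331\right) \frac{1}{3604} = 6005 + 29851 \cdot \frac{1}{3604} = 6005 + \frac{29851}{3604} = \frac{21671871}{3604}$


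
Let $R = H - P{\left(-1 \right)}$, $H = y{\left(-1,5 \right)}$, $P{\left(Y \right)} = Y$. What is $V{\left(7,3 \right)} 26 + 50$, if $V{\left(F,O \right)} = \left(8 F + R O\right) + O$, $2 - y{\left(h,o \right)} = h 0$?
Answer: $1818$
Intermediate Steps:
$y{\left(h,o \right)} = 2$ ($y{\left(h,o \right)} = 2 - h 0 = 2 - 0 = 2 + 0 = 2$)
$H = 2$
$R = 3$ ($R = 2 - -1 = 2 + 1 = 3$)
$V{\left(F,O \right)} = 4 O + 8 F$ ($V{\left(F,O \right)} = \left(8 F + 3 O\right) + O = \left(3 O + 8 F\right) + O = 4 O + 8 F$)
$V{\left(7,3 \right)} 26 + 50 = \left(4 \cdot 3 + 8 \cdot 7\right) 26 + 50 = \left(12 + 56\right) 26 + 50 = 68 \cdot 26 + 50 = 1768 + 50 = 1818$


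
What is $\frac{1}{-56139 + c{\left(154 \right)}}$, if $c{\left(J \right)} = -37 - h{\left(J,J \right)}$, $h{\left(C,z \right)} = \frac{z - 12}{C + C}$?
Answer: $- \frac{154}{8651175} \approx -1.7801 \cdot 10^{-5}$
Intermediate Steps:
$h{\left(C,z \right)} = \frac{-12 + z}{2 C}$
$c{\left(J \right)} = -37 - \frac{-12 + J}{2 J}$
$\frac{1}{-56139 + c{\left(154 \right)}} = \frac{1}{-56139 - \left(\frac{75}{2} - \frac{6}{154}\right)} = \frac{1}{-56139 + \left(- \frac{75}{2} + 6 \cdot \frac{1}{154}\right)} = \frac{1}{-56139 + \left(- \frac{75}{2} + \frac{3}{77}\right)} = \frac{1}{-56139 - \frac{5769}{154}} = \frac{1}{- \frac{8651175}{154}} = - \frac{154}{8651175}$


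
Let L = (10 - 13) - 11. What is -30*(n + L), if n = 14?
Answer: 0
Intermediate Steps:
L = -14 (L = -3 - 11 = -14)
-30*(n + L) = -30*(14 - 14) = -30*0 = 0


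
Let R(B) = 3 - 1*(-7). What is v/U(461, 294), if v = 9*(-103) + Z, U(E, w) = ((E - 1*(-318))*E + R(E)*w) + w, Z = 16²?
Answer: -671/362353 ≈ -0.0018518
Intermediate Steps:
Z = 256
R(B) = 10 (R(B) = 3 + 7 = 10)
U(E, w) = 11*w + E*(318 + E) (U(E, w) = ((E - 1*(-318))*E + 10*w) + w = ((E + 318)*E + 10*w) + w = ((318 + E)*E + 10*w) + w = (E*(318 + E) + 10*w) + w = (10*w + E*(318 + E)) + w = 11*w + E*(318 + E))
v = -671 (v = 9*(-103) + 256 = -927 + 256 = -671)
v/U(461, 294) = -671/(461² + 11*294 + 318*461) = -671/(212521 + 3234 + 146598) = -671/362353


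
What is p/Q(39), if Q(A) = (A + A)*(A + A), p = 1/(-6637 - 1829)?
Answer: -1/51507144 ≈ -1.9415e-8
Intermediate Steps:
p = -1/8466 (p = 1/(-8466) = -1/8466 ≈ -0.00011812)
Q(A) = 4*A² (Q(A) = (2*A)*(2*A) = 4*A²)
p/Q(39) = -1/(8466*(4*39²)) = -1/(8466*(4*1521)) = -1/8466/6084 = -1/8466*1/6084 = -1/51507144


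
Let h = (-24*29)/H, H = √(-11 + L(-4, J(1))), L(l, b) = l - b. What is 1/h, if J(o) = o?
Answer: -I/174 ≈ -0.0057471*I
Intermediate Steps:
H = 4*I (H = √(-11 + (-4 - 1*1)) = √(-11 + (-4 - 1)) = √(-11 - 5) = √(-16) = 4*I ≈ 4.0*I)
h = 174*I (h = (-24*29)/((4*I)) = -(-174)*I = 174*I ≈ 174.0*I)
1/h = 1/(174*I) = -I/174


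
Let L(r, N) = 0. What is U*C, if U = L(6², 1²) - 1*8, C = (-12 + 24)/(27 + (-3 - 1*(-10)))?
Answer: -48/17 ≈ -2.8235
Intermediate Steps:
C = 6/17 (C = 12/(27 + (-3 + 10)) = 12/(27 + 7) = 12/34 = 12*(1/34) = 6/17 ≈ 0.35294)
U = -8 (U = 0 - 1*8 = 0 - 8 = -8)
U*C = -8*6/17 = -48/17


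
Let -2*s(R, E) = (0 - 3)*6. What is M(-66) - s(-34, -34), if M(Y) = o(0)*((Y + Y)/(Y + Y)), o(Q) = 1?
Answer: -8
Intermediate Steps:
M(Y) = 1 (M(Y) = 1*((Y + Y)/(Y + Y)) = 1*((2*Y)/((2*Y))) = 1*((2*Y)*(1/(2*Y))) = 1*1 = 1)
s(R, E) = 9 (s(R, E) = -(0 - 3)*6/2 = -(-3)*6/2 = -1/2*(-18) = 9)
M(-66) - s(-34, -34) = 1 - 1*9 = 1 - 9 = -8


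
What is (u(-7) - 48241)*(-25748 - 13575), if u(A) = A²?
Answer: 1895054016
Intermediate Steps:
(u(-7) - 48241)*(-25748 - 13575) = ((-7)² - 48241)*(-25748 - 13575) = (49 - 48241)*(-39323) = -48192*(-39323) = 1895054016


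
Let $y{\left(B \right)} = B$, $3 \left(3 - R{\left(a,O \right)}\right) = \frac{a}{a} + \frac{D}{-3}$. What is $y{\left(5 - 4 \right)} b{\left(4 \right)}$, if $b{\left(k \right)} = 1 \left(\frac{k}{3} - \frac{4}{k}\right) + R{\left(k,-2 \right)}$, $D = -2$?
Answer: $\frac{25}{9} \approx 2.7778$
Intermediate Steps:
$R{\left(a,O \right)} = \frac{22}{9}$ ($R{\left(a,O \right)} = 3 - \frac{\frac{a}{a} - \frac{2}{-3}}{3} = 3 - \frac{1 - - \frac{2}{3}}{3} = 3 - \frac{1 + \frac{2}{3}}{3} = 3 - \frac{5}{9} = \frac{22}{9}$)
$b{\left(k \right)} = \frac{22}{9} - \frac{4}{k} + \frac{k}{3}$ ($b{\left(k \right)} = 1 \left(\frac{k}{3} - \frac{4}{k}\right) + \frac{22}{9} = 1 \left(- \frac{4}{k} + \frac{k}{3}\right) + \frac{22}{9} = \left(- \frac{4}{k} + \frac{k}{3}\right) + \frac{22}{9} = \frac{22}{9} - \frac{4}{k} + \frac{k}{3}$)
$y{\left(5 - 4 \right)} b{\left(4 \right)} = \left(5 - 4\right) \left(\frac{22}{9} - \frac{4}{4} + \frac{1}{3} \cdot 4\right) = \left(5 - 4\right) \left(\frac{22}{9} - 1 + \frac{4}{3}\right) = 1 \left(\frac{22}{9} - 1 + \frac{4}{3}\right) = 1 \cdot \frac{25}{9} = \frac{25}{9}$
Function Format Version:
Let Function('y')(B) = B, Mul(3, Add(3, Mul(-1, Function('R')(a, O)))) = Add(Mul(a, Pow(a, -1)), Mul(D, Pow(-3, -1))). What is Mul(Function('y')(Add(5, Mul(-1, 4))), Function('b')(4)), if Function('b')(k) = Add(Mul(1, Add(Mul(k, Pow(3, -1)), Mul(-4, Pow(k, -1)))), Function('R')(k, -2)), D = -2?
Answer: Rational(25, 9) ≈ 2.7778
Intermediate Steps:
Function('R')(a, O) = Rational(22, 9) (Function('R')(a, O) = Add(3, Mul(Rational(-1, 3), Add(Mul(a, Pow(a, -1)), Mul(-2, Pow(-3, -1))))) = Add(3, Mul(Rational(-1, 3), Add(1, Mul(-2, Rational(-1, 3))))) = Add(3, Mul(Rational(-1, 3), Add(1, Rational(2, 3)))) = Add(3, Mul(Rational(-1, 3), Rational(5, 3))) = Add(3, Rational(-5, 9)) = Rational(22, 9))
Function('b')(k) = Add(Rational(22, 9), Mul(-4, Pow(k, -1)), Mul(Rational(1, 3), k)) (Function('b')(k) = Add(Mul(1, Add(Mul(k, Pow(3, -1)), Mul(-4, Pow(k, -1)))), Rational(22, 9)) = Add(Mul(1, Add(Mul(k, Rational(1, 3)), Mul(-4, Pow(k, -1)))), Rational(22, 9)) = Add(Mul(1, Add(Mul(Rational(1, 3), k), Mul(-4, Pow(k, -1)))), Rational(22, 9)) = Add(Mul(1, Add(Mul(-4, Pow(k, -1)), Mul(Rational(1, 3), k))), Rational(22, 9)) = Add(Add(Mul(-4, Pow(k, -1)), Mul(Rational(1, 3), k)), Rational(22, 9)) = Add(Rational(22, 9), Mul(-4, Pow(k, -1)), Mul(Rational(1, 3), k)))
Mul(Function('y')(Add(5, Mul(-1, 4))), Function('b')(4)) = Mul(Add(5, Mul(-1, 4)), Add(Rational(22, 9), Mul(-4, Pow(4, -1)), Mul(Rational(1, 3), 4))) = Mul(Add(5, -4), Add(Rational(22, 9), Mul(-4, Rational(1, 4)), Rational(4, 3))) = Mul(1, Add(Rational(22, 9), -1, Rational(4, 3))) = Mul(1, Rational(25, 9)) = Rational(25, 9)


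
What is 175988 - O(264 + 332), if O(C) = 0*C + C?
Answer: 175392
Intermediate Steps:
O(C) = C (O(C) = 0 + C = C)
175988 - O(264 + 332) = 175988 - (264 + 332) = 175988 - 1*596 = 175988 - 596 = 175392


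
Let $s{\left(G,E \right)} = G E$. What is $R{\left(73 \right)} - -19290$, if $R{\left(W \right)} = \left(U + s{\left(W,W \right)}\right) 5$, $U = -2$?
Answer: $45925$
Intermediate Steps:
$s{\left(G,E \right)} = E G$
$R{\left(W \right)} = -10 + 5 W^{2}$ ($R{\left(W \right)} = \left(-2 + W W\right) 5 = \left(-2 + W^{2}\right) 5 = -10 + 5 W^{2}$)
$R{\left(73 \right)} - -19290 = \left(-10 + 5 \cdot 73^{2}\right) - -19290 = \left(-10 + 5 \cdot 5329\right) + 19290 = \left(-10 + 26645\right) + 19290 = 26635 + 19290 = 45925$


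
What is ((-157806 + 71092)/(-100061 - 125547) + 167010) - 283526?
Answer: -13143427507/112804 ≈ -1.1652e+5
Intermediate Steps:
((-157806 + 71092)/(-100061 - 125547) + 167010) - 283526 = (-86714/(-225608) + 167010) - 283526 = (-86714*(-1/225608) + 167010) - 283526 = (43357/112804 + 167010) - 283526 = 18839439397/112804 - 283526 = -13143427507/112804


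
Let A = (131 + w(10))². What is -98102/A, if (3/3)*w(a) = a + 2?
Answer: -98102/20449 ≈ -4.7974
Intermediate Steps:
w(a) = 2 + a (w(a) = a + 2 = 2 + a)
A = 20449 (A = (131 + (2 + 10))² = (131 + 12)² = 143² = 20449)
-98102/A = -98102/20449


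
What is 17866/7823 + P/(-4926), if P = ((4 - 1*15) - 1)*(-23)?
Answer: 14308128/6422683 ≈ 2.2277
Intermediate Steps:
P = 276 (P = ((4 - 15) - 1)*(-23) = (-11 - 1)*(-23) = -12*(-23) = 276)
17866/7823 + P/(-4926) = 17866/7823 + 276/(-4926) = 17866*(1/7823) + 276*(-1/4926) = 17866/7823 - 46/821 = 14308128/6422683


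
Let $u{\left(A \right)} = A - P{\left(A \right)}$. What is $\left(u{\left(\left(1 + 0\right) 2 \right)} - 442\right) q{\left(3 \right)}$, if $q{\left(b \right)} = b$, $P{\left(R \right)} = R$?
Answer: $-1326$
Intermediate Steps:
$u{\left(A \right)} = 0$ ($u{\left(A \right)} = A - A = 0$)
$\left(u{\left(\left(1 + 0\right) 2 \right)} - 442\right) q{\left(3 \right)} = \left(0 - 442\right) 3 = \left(-442\right) 3 = -1326$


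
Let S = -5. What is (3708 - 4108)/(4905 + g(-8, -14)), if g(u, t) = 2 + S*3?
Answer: -100/1223 ≈ -0.081766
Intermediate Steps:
g(u, t) = -13 (g(u, t) = 2 - 5*3 = 2 - 15 = -13)
(3708 - 4108)/(4905 + g(-8, -14)) = (3708 - 4108)/(4905 - 13) = -400/4892 = -400*1/4892 = -100/1223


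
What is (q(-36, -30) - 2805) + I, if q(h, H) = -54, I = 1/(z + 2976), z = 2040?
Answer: -14340743/5016 ≈ -2859.0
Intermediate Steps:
I = 1/5016 (I = 1/(2040 + 2976) = 1/5016 ≈ 0.00019936)
(q(-36, -30) - 2805) + I = (-54 - 2805) + 1/5016 = -2859 + 1/5016 = -14340743/5016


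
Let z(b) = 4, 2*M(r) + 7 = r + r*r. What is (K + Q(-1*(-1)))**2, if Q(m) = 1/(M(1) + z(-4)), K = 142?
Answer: 183184/9 ≈ 20354.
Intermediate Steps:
M(r) = -7/2 + r/2 + r**2/2 (M(r) = -7/2 + (r + r*r)/2 = -7/2 + (r + r**2)/2 = -7/2 + (r/2 + r**2/2) = -7/2 + r/2 + r**2/2)
Q(m) = 2/3 (Q(m) = 1/((-7/2 + (1/2)*1 + (1/2)*1**2) + 4) = 1/((-7/2 + 1/2 + (1/2)*1) + 4) = 1/((-7/2 + 1/2 + 1/2) + 4) = 1/(-5/2 + 4) = 1/(3/2) = 2/3)
(K + Q(-1*(-1)))**2 = (142 + 2/3)**2 = (428/3)**2 = 183184/9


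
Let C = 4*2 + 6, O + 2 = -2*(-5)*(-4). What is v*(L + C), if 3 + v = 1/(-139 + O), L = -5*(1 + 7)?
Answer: 14144/181 ≈ 78.144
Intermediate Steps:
O = -42 (O = -2 - 2*(-5)*(-4) = -2 + 10*(-4) = -2 - 40 = -42)
L = -40 (L = -5*8 = -40)
C = 14 (C = 8 + 6 = 14)
v = -544/181 (v = -3 + 1/(-139 - 42) = -3 + 1/(-181) = -3 - 1/181 = -544/181 ≈ -3.0055)
v*(L + C) = -544*(-40 + 14)/181 = -544/181*(-26) = 14144/181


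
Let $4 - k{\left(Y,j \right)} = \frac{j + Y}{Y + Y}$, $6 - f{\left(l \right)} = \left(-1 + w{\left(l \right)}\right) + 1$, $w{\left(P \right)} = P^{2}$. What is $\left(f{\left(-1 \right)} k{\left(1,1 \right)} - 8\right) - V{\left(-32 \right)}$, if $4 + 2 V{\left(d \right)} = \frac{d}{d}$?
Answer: $\frac{17}{2} \approx 8.5$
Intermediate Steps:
$V{\left(d \right)} = - \frac{3}{2}$ ($V{\left(d \right)} = -2 + \frac{d \frac{1}{d}}{2} = -2 + \frac{1}{2} \cdot 1 = -2 + \frac{1}{2} = - \frac{3}{2}$)
$f{\left(l \right)} = 6 - l^{2}$ ($f{\left(l \right)} = 6 - \left(\left(-1 + l^{2}\right) + 1\right) = 6 - l^{2}$)
$k{\left(Y,j \right)} = 4 - \frac{Y + j}{2 Y}$ ($k{\left(Y,j \right)} = 4 - \frac{j + Y}{Y + Y} = 4 - \frac{Y + j}{2 Y}$)
$\left(f{\left(-1 \right)} k{\left(1,1 \right)} - 8\right) - V{\left(-32 \right)} = \left(\left(6 - \left(-1\right)^{2}\right) \frac{\left(-1\right) 1 + 7 \cdot 1}{2 \cdot 1} - 8\right) - - \frac{3}{2} = \left(\left(6 - 1\right) \frac{1}{2} \cdot 1 \left(-1 + 7\right) - 8\right) + \frac{3}{2} = \left(\left(6 - 1\right) \frac{1}{2} \cdot 1 \cdot 6 - 8\right) + \frac{3}{2} = \left(5 \cdot 3 - 8\right) + \frac{3}{2} = \left(15 - 8\right) + \frac{3}{2} = 7 + \frac{3}{2} = \frac{17}{2}$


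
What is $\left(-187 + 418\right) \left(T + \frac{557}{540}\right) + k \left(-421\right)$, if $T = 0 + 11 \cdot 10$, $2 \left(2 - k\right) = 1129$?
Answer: $\frac{47242939}{180} \approx 2.6246 \cdot 10^{5}$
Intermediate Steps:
$k = - \frac{1125}{2}$ ($k = 2 - \frac{1129}{2} = - \frac{1125}{2} \approx -562.5$)
$T = 110$ ($T = 0 + 110 = 110$)
$\left(-187 + 418\right) \left(T + \frac{557}{540}\right) + k \left(-421\right) = \left(-187 + 418\right) \left(110 + \frac{557}{540}\right) - - \frac{473625}{2} = 231 \left(110 + 557 \cdot \frac{1}{540}\right) + \frac{473625}{2} = 231 \left(110 + \frac{557}{540}\right) + \frac{473625}{2} = 231 \cdot \frac{59957}{540} + \frac{473625}{2} = \frac{4616689}{180} + \frac{473625}{2} = \frac{47242939}{180}$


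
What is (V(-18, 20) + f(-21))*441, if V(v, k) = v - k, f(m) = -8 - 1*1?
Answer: -20727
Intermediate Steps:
f(m) = -9 (f(m) = -8 - 1 = -9)
(V(-18, 20) + f(-21))*441 = ((-18 - 1*20) - 9)*441 = ((-18 - 20) - 9)*441 = (-38 - 9)*441 = -47*441 = -20727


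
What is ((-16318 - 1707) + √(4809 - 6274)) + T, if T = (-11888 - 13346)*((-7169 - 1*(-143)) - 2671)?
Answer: 244676073 + I*√1465 ≈ 2.4468e+8 + 38.275*I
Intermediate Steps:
T = 244694098 (T = -25234*((-7169 + 143) - 2671) = -25234*(-7026 - 2671) = -25234*(-9697) = 244694098)
((-16318 - 1707) + √(4809 - 6274)) + T = ((-16318 - 1707) + √(4809 - 6274)) + 244694098 = (-18025 + √(-1465)) + 244694098 = (-18025 + I*√1465) + 244694098 = 244676073 + I*√1465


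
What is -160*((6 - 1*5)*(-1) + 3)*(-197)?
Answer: 63040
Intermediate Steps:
-160*((6 - 1*5)*(-1) + 3)*(-197) = -160*((6 - 5)*(-1) + 3)*(-197) = -160*(1*(-1) + 3)*(-197) = -160*(-1 + 3)*(-197) = -160*2*(-197) = -320*(-197) = 63040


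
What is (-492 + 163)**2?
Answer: 108241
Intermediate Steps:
(-492 + 163)**2 = (-329)**2 = 108241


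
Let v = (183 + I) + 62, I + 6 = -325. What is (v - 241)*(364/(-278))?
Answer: 59514/139 ≈ 428.16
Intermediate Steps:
I = -331 (I = -6 - 325 = -331)
v = -86 (v = (183 - 331) + 62 = -148 + 62 = -86)
(v - 241)*(364/(-278)) = (-86 - 241)*(364/(-278)) = -119028*(-1)/278 = -327*(-182/139) = 59514/139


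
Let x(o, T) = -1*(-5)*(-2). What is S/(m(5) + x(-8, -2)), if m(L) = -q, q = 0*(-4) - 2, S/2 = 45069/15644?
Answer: -45069/62576 ≈ -0.72023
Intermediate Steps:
x(o, T) = -10 (x(o, T) = 5*(-2) = -10)
S = 45069/7822 (S = 2*(45069/15644) = 45069/7822 ≈ 5.7618)
q = -2 (q = 0 - 2 = -2)
m(L) = 2 (m(L) = -1*(-2) = 2)
S/(m(5) + x(-8, -2)) = (45069/7822)/(2 - 10) = (45069/7822)/(-8) = -1/8*45069/7822 = -45069/62576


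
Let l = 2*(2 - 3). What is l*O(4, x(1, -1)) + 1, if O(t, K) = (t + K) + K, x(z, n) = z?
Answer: -11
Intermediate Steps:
l = -2 (l = 2*(-1) = -2)
O(t, K) = t + 2*K (O(t, K) = (K + t) + K = t + 2*K)
l*O(4, x(1, -1)) + 1 = -2*(4 + 2*1) + 1 = -2*(4 + 2) + 1 = -2*6 + 1 = -12 + 1 = -11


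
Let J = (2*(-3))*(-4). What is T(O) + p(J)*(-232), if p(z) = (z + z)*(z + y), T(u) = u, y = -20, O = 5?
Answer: -44539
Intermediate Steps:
J = 24 (J = -6*(-4) = 24)
p(z) = 2*z*(-20 + z) (p(z) = (z + z)*(z - 20) = (2*z)*(-20 + z) = 2*z*(-20 + z))
T(O) + p(J)*(-232) = 5 + (2*24*(-20 + 24))*(-232) = 5 + (2*24*4)*(-232) = 5 + 192*(-232) = 5 - 44544 = -44539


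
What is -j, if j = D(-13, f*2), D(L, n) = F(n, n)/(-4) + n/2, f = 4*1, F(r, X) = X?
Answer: -2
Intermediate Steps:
f = 4
D(L, n) = n/4 (D(L, n) = n/(-4) + n/2 = n*(-¼) + n*(½) = -n/4 + n/2 = n/4)
j = 2 (j = (4*2)/4 = (¼)*8 = 2)
-j = -1*2 = -2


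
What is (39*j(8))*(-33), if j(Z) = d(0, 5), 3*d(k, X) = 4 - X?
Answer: 429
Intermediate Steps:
d(k, X) = 4/3 - X/3 (d(k, X) = (4 - X)/3 = 4/3 - X/3)
j(Z) = -⅓ (j(Z) = 4/3 - ⅓*5 = 4/3 - 5/3 = -⅓)
(39*j(8))*(-33) = (39*(-⅓))*(-33) = -13*(-33) = 429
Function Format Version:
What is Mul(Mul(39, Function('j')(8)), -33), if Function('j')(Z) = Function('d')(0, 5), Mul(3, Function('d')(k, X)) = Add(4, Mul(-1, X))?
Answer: 429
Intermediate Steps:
Function('d')(k, X) = Add(Rational(4, 3), Mul(Rational(-1, 3), X)) (Function('d')(k, X) = Mul(Rational(1, 3), Add(4, Mul(-1, X))) = Add(Rational(4, 3), Mul(Rational(-1, 3), X)))
Function('j')(Z) = Rational(-1, 3) (Function('j')(Z) = Add(Rational(4, 3), Mul(Rational(-1, 3), 5)) = Add(Rational(4, 3), Rational(-5, 3)) = Rational(-1, 3))
Mul(Mul(39, Function('j')(8)), -33) = Mul(Mul(39, Rational(-1, 3)), -33) = Mul(-13, -33) = 429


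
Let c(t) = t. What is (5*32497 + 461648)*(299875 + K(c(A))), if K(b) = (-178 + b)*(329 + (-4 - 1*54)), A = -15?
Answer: 154517855076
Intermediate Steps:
K(b) = -48238 + 271*b (K(b) = (-178 + b)*(329 + (-4 - 54)) = (-178 + b)*(329 - 58) = (-178 + b)*271 = -48238 + 271*b)
(5*32497 + 461648)*(299875 + K(c(A))) = (5*32497 + 461648)*(299875 + (-48238 + 271*(-15))) = (162485 + 461648)*(299875 + (-48238 - 4065)) = 624133*(299875 - 52303) = 624133*247572 = 154517855076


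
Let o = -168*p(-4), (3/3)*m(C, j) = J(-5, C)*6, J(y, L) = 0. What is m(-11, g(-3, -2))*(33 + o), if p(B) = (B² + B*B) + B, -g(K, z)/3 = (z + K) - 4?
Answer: 0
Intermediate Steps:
g(K, z) = 12 - 3*K - 3*z (g(K, z) = -3*((z + K) - 4) = -3*((K + z) - 4) = -3*(-4 + K + z) = 12 - 3*K - 3*z)
p(B) = B + 2*B² (p(B) = (B² + B²) + B = 2*B² + B = B + 2*B²)
m(C, j) = 0 (m(C, j) = 0*6 = 0)
o = -4704 (o = -(-672)*(1 + 2*(-4)) = -(-672)*(1 - 8) = -(-672)*(-7) = -168*28 = -4704)
m(-11, g(-3, -2))*(33 + o) = 0*(33 - 4704) = 0*(-4671) = 0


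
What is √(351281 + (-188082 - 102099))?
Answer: 10*√611 ≈ 247.18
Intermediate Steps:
√(351281 + (-188082 - 102099)) = √(351281 - 290181) = √61100 = 10*√611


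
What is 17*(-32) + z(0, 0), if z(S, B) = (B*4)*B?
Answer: -544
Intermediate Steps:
z(S, B) = 4*B² (z(S, B) = (4*B)*B = 4*B²)
17*(-32) + z(0, 0) = 17*(-32) + 4*0² = -544 + 4*0 = -544 + 0 = -544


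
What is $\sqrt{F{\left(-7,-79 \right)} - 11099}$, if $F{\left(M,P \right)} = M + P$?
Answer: $i \sqrt{11185} \approx 105.76 i$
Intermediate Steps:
$\sqrt{F{\left(-7,-79 \right)} - 11099} = \sqrt{\left(-7 - 79\right) - 11099} = \sqrt{-86 - 11099} = \sqrt{-11185} = i \sqrt{11185}$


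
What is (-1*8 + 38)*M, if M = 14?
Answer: 420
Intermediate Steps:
(-1*8 + 38)*M = (-1*8 + 38)*14 = (-8 + 38)*14 = 30*14 = 420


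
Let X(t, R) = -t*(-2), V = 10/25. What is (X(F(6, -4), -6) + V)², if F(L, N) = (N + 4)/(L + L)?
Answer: 4/25 ≈ 0.16000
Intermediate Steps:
F(L, N) = (4 + N)/(2*L) (F(L, N) = (4 + N)/((2*L)) = (4 + N)*(1/(2*L)) = (4 + N)/(2*L))
V = ⅖ (V = 10*(1/25) = ⅖ ≈ 0.40000)
X(t, R) = 2*t
(X(F(6, -4), -6) + V)² = (2*((½)*(4 - 4)/6) + ⅖)² = (2*((½)*(⅙)*0) + ⅖)² = (2*0 + ⅖)² = (0 + ⅖)² = (⅖)² = 4/25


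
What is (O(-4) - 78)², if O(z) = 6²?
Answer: 1764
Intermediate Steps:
O(z) = 36
(O(-4) - 78)² = (36 - 78)² = (-42)² = 1764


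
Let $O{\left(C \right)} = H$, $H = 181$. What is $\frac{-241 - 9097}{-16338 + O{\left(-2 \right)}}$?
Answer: $\frac{9338}{16157} \approx 0.57795$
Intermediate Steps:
$O{\left(C \right)} = 181$
$\frac{-241 - 9097}{-16338 + O{\left(-2 \right)}} = \frac{-241 - 9097}{-16338 + 181} = - \frac{9338}{-16157} = \left(-9338\right) \left(- \frac{1}{16157}\right) = \frac{9338}{16157}$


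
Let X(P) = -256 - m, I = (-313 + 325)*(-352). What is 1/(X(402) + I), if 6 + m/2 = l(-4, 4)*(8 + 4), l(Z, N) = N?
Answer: -1/4564 ≈ -0.00021911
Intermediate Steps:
I = -4224 (I = 12*(-352) = -4224)
m = 84 (m = -12 + 2*(4*(8 + 4)) = -12 + 2*(4*12) = -12 + 2*48 = -12 + 96 = 84)
X(P) = -340 (X(P) = -256 - 1*84 = -256 - 84 = -340)
1/(X(402) + I) = 1/(-340 - 4224) = 1/(-4564) = -1/4564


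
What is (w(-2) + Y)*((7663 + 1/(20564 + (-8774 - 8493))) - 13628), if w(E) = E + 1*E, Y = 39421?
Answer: -36914215708/157 ≈ -2.3512e+8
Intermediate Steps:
w(E) = 2*E (w(E) = E + E = 2*E)
(w(-2) + Y)*((7663 + 1/(20564 + (-8774 - 8493))) - 13628) = (2*(-2) + 39421)*((7663 + 1/(20564 + (-8774 - 8493))) - 13628) = (-4 + 39421)*((7663 + 1/(20564 - 17267)) - 13628) = 39417*((7663 + 1/3297) - 13628) = 39417*(25264912/3297 - 13628) = 39417*(-19666604/3297) = -36914215708/157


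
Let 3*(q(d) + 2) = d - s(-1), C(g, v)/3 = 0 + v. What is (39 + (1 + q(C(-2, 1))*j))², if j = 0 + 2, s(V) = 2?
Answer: 12100/9 ≈ 1344.4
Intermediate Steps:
C(g, v) = 3*v (C(g, v) = 3*(0 + v) = 3*v)
q(d) = -8/3 + d/3 (q(d) = -2 + (d - 1*2)/3 = -2 + (d - 2)/3 = -2 + (-2 + d)/3 = -2 + (-⅔ + d/3) = -8/3 + d/3)
j = 2
(39 + (1 + q(C(-2, 1))*j))² = (39 + (1 + (-8/3 + (3*1)/3)*2))² = (39 + (1 + (-8/3 + (⅓)*3)*2))² = (39 + (1 + (-8/3 + 1)*2))² = (39 + (1 - 5/3*2))² = (39 + (1 - 10/3))² = (39 - 7/3)² = (110/3)² = 12100/9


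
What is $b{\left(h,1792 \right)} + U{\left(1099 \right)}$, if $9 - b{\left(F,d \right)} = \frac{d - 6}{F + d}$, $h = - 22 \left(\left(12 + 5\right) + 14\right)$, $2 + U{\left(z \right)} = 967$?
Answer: $\frac{539677}{555} \approx 972.39$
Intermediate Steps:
$U{\left(z \right)} = 965$ ($U{\left(z \right)} = -2 + 967 = 965$)
$h = -682$ ($h = - 22 \left(17 + 14\right) = \left(-22\right) 31 = -682$)
$b{\left(F,d \right)} = 9 - \frac{-6 + d}{F + d}$ ($b{\left(F,d \right)} = 9 - \frac{d - 6}{F + d} = 9 - \frac{-6 + d}{F + d}$)
$b{\left(h,1792 \right)} + U{\left(1099 \right)} = \frac{6 + 8 \cdot 1792 + 9 \left(-682\right)}{-682 + 1792} + 965 = \frac{6 + 14336 - 6138}{1110} + 965 = \frac{1}{1110} \cdot 8204 + 965 = \frac{4102}{555} + 965 = \frac{539677}{555}$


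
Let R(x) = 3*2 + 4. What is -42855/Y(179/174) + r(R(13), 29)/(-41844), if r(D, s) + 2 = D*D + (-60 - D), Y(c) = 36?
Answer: -16603941/13948 ≈ -1190.4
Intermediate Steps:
R(x) = 10 (R(x) = 6 + 4 = 10)
r(D, s) = -62 + D² - D (r(D, s) = -2 + (D*D + (-60 - D)) = -2 + (D² + (-60 - D)) = -2 + (-60 + D² - D) = -62 + D² - D)
-42855/Y(179/174) + r(R(13), 29)/(-41844) = -42855/36 + (-62 + 10² - 1*10)/(-41844) = -42855*1/36 + (-62 + 100 - 10)*(-1/41844) = -14285/12 + 28*(-1/41844) = -14285/12 - 7/10461 = -16603941/13948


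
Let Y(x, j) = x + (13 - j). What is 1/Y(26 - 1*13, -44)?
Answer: 1/70 ≈ 0.014286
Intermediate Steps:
Y(x, j) = 13 + x - j
1/Y(26 - 1*13, -44) = 1/(13 + (26 - 1*13) - 1*(-44)) = 1/(13 + (26 - 13) + 44) = 1/(13 + 13 + 44) = 1/70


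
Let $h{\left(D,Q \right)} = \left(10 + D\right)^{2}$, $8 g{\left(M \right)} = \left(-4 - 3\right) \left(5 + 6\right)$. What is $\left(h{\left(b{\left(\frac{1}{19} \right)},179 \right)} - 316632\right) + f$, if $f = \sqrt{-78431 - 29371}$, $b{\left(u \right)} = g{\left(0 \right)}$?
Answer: $- \frac{20264439}{64} + 3 i \sqrt{11978} \approx -3.1663 \cdot 10^{5} + 328.33 i$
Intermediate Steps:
$g{\left(M \right)} = - \frac{77}{8}$ ($g{\left(M \right)} = \frac{\left(-4 - 3\right) \left(5 + 6\right)}{8} = \frac{\left(-7\right) 11}{8} = \frac{1}{8} \left(-77\right) = - \frac{77}{8}$)
$b{\left(u \right)} = - \frac{77}{8}$
$f = 3 i \sqrt{11978}$ ($f = \sqrt{-107802} = 3 i \sqrt{11978} \approx 328.33 i$)
$\left(h{\left(b{\left(\frac{1}{19} \right)},179 \right)} - 316632\right) + f = \left(\left(10 - \frac{77}{8}\right)^{2} - 316632\right) + 3 i \sqrt{11978} = \left(\left(\frac{3}{8}\right)^{2} - 316632\right) + 3 i \sqrt{11978} = \left(\frac{9}{64} - 316632\right) + 3 i \sqrt{11978} = - \frac{20264439}{64} + 3 i \sqrt{11978}$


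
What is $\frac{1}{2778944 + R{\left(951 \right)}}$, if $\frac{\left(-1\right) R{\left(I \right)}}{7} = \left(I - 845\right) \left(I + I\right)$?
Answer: $\frac{1}{1367660} \approx 7.3118 \cdot 10^{-7}$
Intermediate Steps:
$R{\left(I \right)} = - 14 I \left(-845 + I\right)$ ($R{\left(I \right)} = - 7 \left(I - 845\right) \left(I + I\right) = - 7 \left(-845 + I\right) 2 I = - 7 \cdot 2 I \left(-845 + I\right) = - 14 I \left(-845 + I\right)$)
$\frac{1}{2778944 + R{\left(951 \right)}} = \frac{1}{2778944 + 14 \cdot 951 \left(845 - 951\right)} = \frac{1}{2778944 + 14 \cdot 951 \left(-106\right)} = \frac{1}{2778944 - 1411284} = \frac{1}{1367660}$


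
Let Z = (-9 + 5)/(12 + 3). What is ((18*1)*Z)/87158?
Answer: -12/217895 ≈ -5.5072e-5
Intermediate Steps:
Z = -4/15 ≈ -0.26667
((18*1)*Z)/87158 = ((18*1)*(-4/15))/87158 = (18*(-4/15))*(1/87158) = -24/5*1/87158 = -12/217895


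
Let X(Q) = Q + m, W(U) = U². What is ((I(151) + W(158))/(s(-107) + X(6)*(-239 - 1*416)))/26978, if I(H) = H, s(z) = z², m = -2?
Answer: 25115/238188762 ≈ 0.00010544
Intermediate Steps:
X(Q) = -2 + Q (X(Q) = Q - 2 = -2 + Q)
((I(151) + W(158))/(s(-107) + X(6)*(-239 - 1*416)))/26978 = ((151 + 158²)/((-107)² + (-2 + 6)*(-239 - 1*416)))/26978 = ((151 + 24964)/(11449 + 4*(-239 - 416)))*(1/26978) = (25115/(11449 + 4*(-655)))*(1/26978) = (25115/(11449 - 2620))*(1/26978) = (25115/8829)*(1/26978) = 25115/238188762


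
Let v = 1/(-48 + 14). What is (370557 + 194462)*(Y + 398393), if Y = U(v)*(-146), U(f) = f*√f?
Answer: 225099614467 + 41246387*I*√34/578 ≈ 2.251e+11 + 4.161e+5*I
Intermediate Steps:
v = -1/34 (v = 1/(-34) = -1/34 ≈ -0.029412)
U(f) = f^(3/2)
Y = 73*I*√34/578 (Y = (-1/34)^(3/2)*(-146) = -I*√34/1156*(-146) = 73*I*√34/578 ≈ 0.73643*I)
(370557 + 194462)*(Y + 398393) = (370557 + 194462)*(73*I*√34/578 + 398393) = 565019*(398393 + 73*I*√34/578) = 225099614467 + 41246387*I*√34/578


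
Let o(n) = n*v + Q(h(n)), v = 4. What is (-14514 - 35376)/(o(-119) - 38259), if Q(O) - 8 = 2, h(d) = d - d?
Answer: 9978/7745 ≈ 1.2883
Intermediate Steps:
h(d) = 0
Q(O) = 10 (Q(O) = 8 + 2 = 10)
o(n) = 10 + 4*n (o(n) = n*4 + 10 = 4*n + 10 = 10 + 4*n)
(-14514 - 35376)/(o(-119) - 38259) = (-14514 - 35376)/((10 + 4*(-119)) - 38259) = -49890/((10 - 476) - 38259) = -49890/(-466 - 38259) = -49890/(-38725) = -49890*(-1/38725) = 9978/7745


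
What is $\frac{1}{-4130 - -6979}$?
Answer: $\frac{1}{2849} \approx 0.000351$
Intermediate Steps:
$\frac{1}{-4130 - -6979} = \frac{1}{-4130 + 6979} = \frac{1}{2849}$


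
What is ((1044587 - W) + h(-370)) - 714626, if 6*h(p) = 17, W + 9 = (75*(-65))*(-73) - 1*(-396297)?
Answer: -2533195/6 ≈ -4.2220e+5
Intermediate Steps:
W = 752163 (W = -9 + ((75*(-65))*(-73) - 1*(-396297)) = -9 + (-4875*(-73) + 396297) = -9 + (355875 + 396297) = -9 + 752172 = 752163)
h(p) = 17/6 (h(p) = (⅙)*17 = 17/6)
((1044587 - W) + h(-370)) - 714626 = ((1044587 - 1*752163) + 17/6) - 714626 = ((1044587 - 752163) + 17/6) - 714626 = (292424 + 17/6) - 714626 = 1754561/6 - 714626 = -2533195/6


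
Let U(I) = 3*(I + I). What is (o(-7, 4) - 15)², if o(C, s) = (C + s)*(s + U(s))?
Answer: 9801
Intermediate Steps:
U(I) = 6*I (U(I) = 3*(2*I) = 6*I)
o(C, s) = 7*s*(C + s) (o(C, s) = (C + s)*(s + 6*s) = (C + s)*(7*s) = 7*s*(C + s))
(o(-7, 4) - 15)² = (7*4*(-7 + 4) - 15)² = (7*4*(-3) - 15)² = (-84 - 15)² = (-99)² = 9801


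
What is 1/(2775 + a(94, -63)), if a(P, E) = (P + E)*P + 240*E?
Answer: -1/9431 ≈ -0.00010603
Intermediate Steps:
a(P, E) = 240*E + P*(E + P) (a(P, E) = (E + P)*P + 240*E = P*(E + P) + 240*E = 240*E + P*(E + P))
1/(2775 + a(94, -63)) = 1/(2775 + (94² + 240*(-63) - 63*94)) = 1/(2775 + (8836 - 15120 - 5922)) = 1/(2775 - 12206) = 1/(-9431) = -1/9431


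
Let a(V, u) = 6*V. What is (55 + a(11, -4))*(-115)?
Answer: -13915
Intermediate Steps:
(55 + a(11, -4))*(-115) = (55 + 6*11)*(-115) = (55 + 66)*(-115) = 121*(-115) = -13915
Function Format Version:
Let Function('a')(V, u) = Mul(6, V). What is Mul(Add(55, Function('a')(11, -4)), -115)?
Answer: -13915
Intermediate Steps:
Mul(Add(55, Function('a')(11, -4)), -115) = Mul(Add(55, Mul(6, 11)), -115) = Mul(Add(55, 66), -115) = Mul(121, -115) = -13915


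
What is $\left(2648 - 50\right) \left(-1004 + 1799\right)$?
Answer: $2065410$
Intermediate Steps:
$\left(2648 - 50\right) \left(-1004 + 1799\right) = \left(2648 - 50\right) 795 = 2598 \cdot 795 = 2065410$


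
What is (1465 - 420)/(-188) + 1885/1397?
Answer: -1105485/262636 ≈ -4.2092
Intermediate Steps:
(1465 - 420)/(-188) + 1885/1397 = 1045*(-1/188) + 1885*(1/1397) = -1045/188 + 1885/1397 = -1105485/262636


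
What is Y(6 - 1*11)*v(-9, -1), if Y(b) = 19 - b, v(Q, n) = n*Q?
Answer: 216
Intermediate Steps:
v(Q, n) = Q*n
Y(6 - 1*11)*v(-9, -1) = (19 - (6 - 1*11))*(-9*(-1)) = (19 - (6 - 11))*9 = (19 - 1*(-5))*9 = (19 + 5)*9 = 24*9 = 216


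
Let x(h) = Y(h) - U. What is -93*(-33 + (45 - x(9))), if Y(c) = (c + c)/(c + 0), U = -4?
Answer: -558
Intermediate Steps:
Y(c) = 2 (Y(c) = (2*c)/c = 2)
x(h) = 6 (x(h) = 2 - 1*(-4) = 2 + 4 = 6)
-93*(-33 + (45 - x(9))) = -93*(-33 + (45 - 1*6)) = -93*(-33 + (45 - 6)) = -93*(-33 + 39) = -93*6 = -558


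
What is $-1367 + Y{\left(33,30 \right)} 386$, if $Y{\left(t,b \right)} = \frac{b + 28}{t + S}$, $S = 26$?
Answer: $- \frac{58265}{59} \approx -987.54$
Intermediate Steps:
$Y{\left(t,b \right)} = \frac{28 + b}{26 + t}$ ($Y{\left(t,b \right)} = \frac{b + 28}{t + 26} = \frac{28 + b}{26 + t}$)
$-1367 + Y{\left(33,30 \right)} 386 = -1367 + \frac{28 + 30}{26 + 33} \cdot 386 = -1367 + \frac{1}{59} \cdot 58 \cdot 386 = -1367 + \frac{58}{59} \cdot 386 = -1367 + \frac{22388}{59} = - \frac{58265}{59}$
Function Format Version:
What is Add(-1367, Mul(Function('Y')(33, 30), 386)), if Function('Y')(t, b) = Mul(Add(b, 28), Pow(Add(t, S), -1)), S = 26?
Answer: Rational(-58265, 59) ≈ -987.54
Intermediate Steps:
Function('Y')(t, b) = Mul(Pow(Add(26, t), -1), Add(28, b)) (Function('Y')(t, b) = Mul(Add(b, 28), Pow(Add(t, 26), -1)) = Mul(Add(28, b), Pow(Add(26, t), -1)) = Mul(Pow(Add(26, t), -1), Add(28, b)))
Add(-1367, Mul(Function('Y')(33, 30), 386)) = Add(-1367, Mul(Mul(Pow(Add(26, 33), -1), Add(28, 30)), 386)) = Add(-1367, Mul(Mul(Pow(59, -1), 58), 386)) = Add(-1367, Mul(Mul(Rational(1, 59), 58), 386)) = Add(-1367, Mul(Rational(58, 59), 386)) = Add(-1367, Rational(22388, 59)) = Rational(-58265, 59)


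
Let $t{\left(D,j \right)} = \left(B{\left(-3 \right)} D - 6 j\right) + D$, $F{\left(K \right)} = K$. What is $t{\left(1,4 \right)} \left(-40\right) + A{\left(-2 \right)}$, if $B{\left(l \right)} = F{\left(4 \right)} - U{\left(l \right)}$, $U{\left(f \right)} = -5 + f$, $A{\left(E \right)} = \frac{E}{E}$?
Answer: $441$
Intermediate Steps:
$A{\left(E \right)} = 1$
$B{\left(l \right)} = 9 - l$ ($B{\left(l \right)} = 4 - \left(-5 + l\right) = 9 - l$)
$t{\left(D,j \right)} = - 6 j + 13 D$ ($t{\left(D,j \right)} = \left(\left(9 - -3\right) D - 6 j\right) + D = \left(\left(9 + 3\right) D - 6 j\right) + D = \left(12 D - 6 j\right) + D = \left(- 6 j + 12 D\right) + D = - 6 j + 13 D$)
$t{\left(1,4 \right)} \left(-40\right) + A{\left(-2 \right)} = \left(\left(-6\right) 4 + 13 \cdot 1\right) \left(-40\right) + 1 = \left(-24 + 13\right) \left(-40\right) + 1 = \left(-11\right) \left(-40\right) + 1 = 440 + 1 = 441$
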